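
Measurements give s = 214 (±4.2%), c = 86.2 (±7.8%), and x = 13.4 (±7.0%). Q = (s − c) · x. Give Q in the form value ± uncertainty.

Let u = s − c = 128. δu = √(δs² + δc²) = √(80.8 + 45.2) = 11.2, so δu/u = 0.0878.
Q is then a monomial in u, x:
δQ/Q = √((δu/u)² + (1·δx/x)²) = √(0.00771 + 0.00490) = 0.112
Q = 1710, so δQ = 0.112 × 1710 = 192.

1710 ± 192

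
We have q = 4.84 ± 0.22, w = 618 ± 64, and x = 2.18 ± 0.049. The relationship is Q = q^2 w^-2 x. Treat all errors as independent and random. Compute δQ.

Products/powers → add relative errors in quadrature, weighted by exponent:
  (2·δq/q)² = (2×0.0455)² = 0.00826;  (-2·δw/w)² = (-2×0.104)² = 0.0429;  (1·δx/x)² = (1×0.0225)² = 0.000505
δQ/Q = √(0.0517) = 0.227
Q = 0.000134, so δQ = 0.227 × 0.000134 = 3.04e-05.

3.04e-05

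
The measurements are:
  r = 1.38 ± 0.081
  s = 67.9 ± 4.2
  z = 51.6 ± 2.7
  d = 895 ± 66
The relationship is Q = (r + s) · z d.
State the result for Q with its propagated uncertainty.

Let u = r + s = 69.3. δu = √(δr² + δs²) = √(0.00656 + 17.6) = 4.20, so δu/u = 0.0606.
Q is then a monomial in u, z, d:
δQ/Q = √((δu/u)² + (1·δz/z)² + (1·δd/d)²) = √(0.00368 + 0.00274 + 0.00544) = 0.109
Q = 3.2e+06, so δQ = 0.109 × 3.2e+06 = 3.48e+05.

(3.20 ± 0.348) × 10^6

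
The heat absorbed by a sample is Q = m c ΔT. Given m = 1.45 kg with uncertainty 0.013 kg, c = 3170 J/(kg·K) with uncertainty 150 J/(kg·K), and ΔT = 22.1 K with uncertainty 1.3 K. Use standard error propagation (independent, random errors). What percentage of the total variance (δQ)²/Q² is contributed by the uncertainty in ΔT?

59.9%

(δQ/Q)² = (1·δm/m)² + (1·δc/c)² + (1·δΔT/ΔT)²
  m term: (1×0.00897)² = 8.04e-05
  c term: (1×0.0473)² = 0.00224
  ΔT term: (1×0.0588)² = 0.00346
Total = 0.00578. Share from ΔT = 0.00346/0.00578 = 0.599.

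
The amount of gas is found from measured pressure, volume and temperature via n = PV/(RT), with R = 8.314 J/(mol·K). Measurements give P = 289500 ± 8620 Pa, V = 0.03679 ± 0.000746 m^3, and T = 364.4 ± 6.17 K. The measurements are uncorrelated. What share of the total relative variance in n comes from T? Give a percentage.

(δn/n)² = (1·δP/P)² + (1·δV/V)² + (-1·δT/T)²
  P term: (1×0.0298)² = 0.000887
  V term: (1×0.0203)² = 0.000411
  T term: (-1×0.0169)² = 0.000287
Total = 0.00158. Share from T = 0.000287/0.00158 = 0.181.

18.1%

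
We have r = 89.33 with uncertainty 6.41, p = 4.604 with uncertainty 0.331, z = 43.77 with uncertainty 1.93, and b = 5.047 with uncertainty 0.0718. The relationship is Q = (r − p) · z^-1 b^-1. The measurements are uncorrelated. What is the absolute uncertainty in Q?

0.0341

Let u = r − p = 84.73. δu = √(δr² + δp²) = √(41.1 + 0.110) = 6.42, so δu/u = 0.0758.
Q is then a monomial in u, z, b:
δQ/Q = √((δu/u)² + (-1·δz/z)² + (-1·δb/b)²) = √(0.00574 + 0.00194 + 0.000202) = 0.0888
Q = 0.3835, so δQ = 0.0888 × 0.3835 = 0.0341.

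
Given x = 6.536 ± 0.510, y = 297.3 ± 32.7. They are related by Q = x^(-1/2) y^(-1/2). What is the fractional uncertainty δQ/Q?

0.0674

Relative error in a monomial: (δQ/Q)² = Σ (nᵢ · δxᵢ/xᵢ)².
  (−½·δx/x)² = (-0.5×0.0780)² = 0.00152;  (−½·δy/y)² = (-0.5×0.110)² = 0.00302
δQ/Q = √(0.00455) = 0.0674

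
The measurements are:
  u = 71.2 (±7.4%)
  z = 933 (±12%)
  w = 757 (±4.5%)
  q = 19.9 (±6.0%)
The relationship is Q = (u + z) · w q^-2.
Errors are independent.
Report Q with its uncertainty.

1920 ± 326

Let h = u + z = 1000. δh = √(δu² + δz²) = √(27.8 + 12500) = 112, so δh/h = 0.112.
Q is then a monomial in h, w, q:
δQ/Q = √((δh/h)² + (1·δw/w)² + (-2·δq/q)²) = √(0.0125 + 0.00202 + 0.0144) = 0.170
Q = 1920, so δQ = 0.170 × 1920 = 326.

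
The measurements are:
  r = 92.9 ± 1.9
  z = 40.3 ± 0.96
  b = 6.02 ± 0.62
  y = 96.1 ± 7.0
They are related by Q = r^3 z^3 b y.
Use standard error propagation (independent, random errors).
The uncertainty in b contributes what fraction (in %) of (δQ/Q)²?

42.8%

(δQ/Q)² = (3·δr/r)² + (3·δz/z)² + (1·δb/b)² + (1·δy/y)²
  r term: (3×0.0205)² = 0.00376
  z term: (3×0.0238)² = 0.00511
  b term: (1×0.103)² = 0.0106
  y term: (1×0.0728)² = 0.00531
Total = 0.0248. Share from b = 0.0106/0.0248 = 0.428.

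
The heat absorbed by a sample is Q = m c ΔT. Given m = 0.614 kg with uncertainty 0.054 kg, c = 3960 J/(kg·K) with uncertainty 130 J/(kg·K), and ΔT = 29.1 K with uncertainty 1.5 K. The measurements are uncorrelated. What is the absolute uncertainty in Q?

Products/powers → add relative errors in quadrature, weighted by exponent:
  (1·δm/m)² = (1×0.0879)² = 0.00773;  (1·δc/c)² = (1×0.0328)² = 0.00108;  (1·δΔT/ΔT)² = (1×0.0515)² = 0.00266
δQ/Q = √(0.0115) = 0.107
Q = 70800 J, so δQ = 0.107 × 70800 = 7580 J.

7580 J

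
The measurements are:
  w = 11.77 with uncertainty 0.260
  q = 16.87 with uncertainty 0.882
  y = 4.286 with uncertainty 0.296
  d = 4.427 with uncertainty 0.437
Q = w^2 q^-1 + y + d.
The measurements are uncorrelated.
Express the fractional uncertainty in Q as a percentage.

4.56%

Let p = w^2·q^-1 = 8.212. δp/p = √((2·δw/w)² + (-1·δq/q)²) = √(0.00195 + 0.00273) = 0.0684, so δp = 0.562.
Q = p + y + d: δQ = √(δp² + δy² + δd²) = √(0.316 + 0.0876 + 0.191) = 0.771
Q = 16.92, so δQ/Q = 0.771/16.92 = 0.0456.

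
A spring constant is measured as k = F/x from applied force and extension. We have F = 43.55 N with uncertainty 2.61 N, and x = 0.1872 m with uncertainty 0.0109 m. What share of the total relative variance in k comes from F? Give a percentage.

51.4%

(δk/k)² = (1·δF/F)² + (-1·δx/x)²
  F term: (1×0.0599)² = 0.00359
  x term: (-1×0.0582)² = 0.00339
Total = 0.00698. Share from F = 0.00359/0.00698 = 0.514.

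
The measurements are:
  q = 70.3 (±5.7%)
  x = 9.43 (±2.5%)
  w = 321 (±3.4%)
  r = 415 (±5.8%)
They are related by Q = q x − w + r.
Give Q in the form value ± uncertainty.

757 ± 49.0

Let p = q·x = 663. δp/p = √((1·δq/q)² + (1·δx/x)²) = √(0.00325 + 0.000625) = 0.0622, so δp = 41.3.
Q = p − w + r: δQ = √(δp² + δw² + δr²) = √(1700 + 119 + 579) = 49.0
Q = 757.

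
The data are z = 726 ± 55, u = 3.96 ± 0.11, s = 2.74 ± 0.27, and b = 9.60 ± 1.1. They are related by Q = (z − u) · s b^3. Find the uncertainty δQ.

Let w = z − u = 722. δw = √(δz² + δu²) = √(3020 + 0.0121) = 55.0, so δw/w = 0.0762.
Q is then a monomial in w, s, b:
δQ/Q = √((δw/w)² + (1·δs/s)² + (3·δb/b)²) = √(0.00580 + 0.00971 + 0.118) = 0.366
Q = 1.75e+06, so δQ = 0.366 × 1.75e+06 = 6.4e+05.

6.4e+05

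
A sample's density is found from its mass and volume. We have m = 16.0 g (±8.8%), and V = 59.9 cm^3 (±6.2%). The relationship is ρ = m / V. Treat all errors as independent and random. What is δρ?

Products/powers → add relative errors in quadrature, weighted by exponent:
  (1·δm/m)² = (1×0.0880)² = 0.00774;  (-1·δV/V)² = (-1×0.0620)² = 0.00384
δρ/ρ = √(0.0116) = 0.108
ρ = 0.267 g/cm^3, so δρ = 0.108 × 0.267 = 0.0288 g/cm^3.

0.0288 g/cm^3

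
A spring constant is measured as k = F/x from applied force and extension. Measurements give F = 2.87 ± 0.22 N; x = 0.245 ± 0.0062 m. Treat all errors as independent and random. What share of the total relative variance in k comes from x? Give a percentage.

(δk/k)² = (1·δF/F)² + (-1·δx/x)²
  F term: (1×0.0767)² = 0.00588
  x term: (-1×0.0253)² = 0.000640
Total = 0.00652. Share from x = 0.000640/0.00652 = 0.0983.

9.83%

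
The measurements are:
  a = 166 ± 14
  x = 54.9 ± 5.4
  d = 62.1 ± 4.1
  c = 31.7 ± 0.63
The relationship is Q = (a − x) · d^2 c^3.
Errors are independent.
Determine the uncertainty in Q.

Let u = a − x = 111. δu = √(δa² + δx²) = √(196 + 29.2) = 15.0, so δu/u = 0.135.
Q is then a monomial in u, d, c:
δQ/Q = √((δu/u)² + (2·δd/d)² + (3·δc/c)²) = √(0.0182 + 0.0174 + 0.00355) = 0.198
Q = 1.36e+10, so δQ = 0.198 × 1.36e+10 = 2.7e+09.

2.7e+09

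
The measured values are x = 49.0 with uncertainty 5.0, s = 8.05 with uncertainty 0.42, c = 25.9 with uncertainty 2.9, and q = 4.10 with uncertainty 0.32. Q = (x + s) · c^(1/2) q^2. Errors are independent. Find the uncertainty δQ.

Let u = x + s = 57.0. δu = √(δx² + δs²) = √(25.0 + 0.176) = 5.02, so δu/u = 0.0880.
Q is then a monomial in u, c, q:
δQ/Q = √((δu/u)² + (½·δc/c)² + (2·δq/q)²) = √(0.00774 + 0.00313 + 0.0244) = 0.188
Q = 4880, so δQ = 0.188 × 4880 = 916.

916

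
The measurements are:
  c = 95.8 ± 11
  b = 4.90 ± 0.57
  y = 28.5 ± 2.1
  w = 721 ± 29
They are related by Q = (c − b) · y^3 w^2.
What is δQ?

Let u = c − b = 90.9. δu = √(δc² + δb²) = √(121 + 0.325) = 11.0, so δu/u = 0.121.
Q is then a monomial in u, y, w:
δQ/Q = √((δu/u)² + (3·δy/y)² + (2·δw/w)²) = √(0.0147 + 0.0489 + 0.00647) = 0.265
Q = 1.09e+12, so δQ = 0.265 × 1.09e+12 = 2.89e+11.

2.89e+11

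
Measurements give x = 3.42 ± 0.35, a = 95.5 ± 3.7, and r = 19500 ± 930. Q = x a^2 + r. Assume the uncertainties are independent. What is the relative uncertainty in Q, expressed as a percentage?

8.11%

Let p = x·a^2 = 31200. δp/p = √((1·δx/x)² + (2·δa/a)²) = √(0.0105 + 0.00600) = 0.128, so δp = 4000.
Q = p + r: δQ = √(δp² + δr²) = √(1.6e+07 + 8.65e+05) = 4110
Q = 50700, so δQ/Q = 4110/50700 = 0.0811.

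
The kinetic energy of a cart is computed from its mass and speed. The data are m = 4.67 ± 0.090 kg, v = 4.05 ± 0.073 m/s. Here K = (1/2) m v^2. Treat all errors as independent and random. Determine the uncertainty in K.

Since K is a product/quotient, work with relative uncertainties:
  (1·δm/m)² = (1×0.0193)² = 0.000371;  (2·δv/v)² = (2×0.0180)² = 0.00130
δK/K = √(0.00167) = 0.0409
K = 38.3 J, so δK = 0.0409 × 38.3 = 1.57 J.

1.57 J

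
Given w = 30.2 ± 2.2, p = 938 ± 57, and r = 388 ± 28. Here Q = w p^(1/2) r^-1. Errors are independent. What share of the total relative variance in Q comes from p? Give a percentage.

8.07%

(δQ/Q)² = (1·δw/w)² + (½·δp/p)² + (-1·δr/r)²
  w term: (1×0.0728)² = 0.00531
  p term: (0.5×0.0608)² = 0.000923
  r term: (-1×0.0722)² = 0.00521
Total = 0.0114. Share from p = 0.000923/0.0114 = 0.0807.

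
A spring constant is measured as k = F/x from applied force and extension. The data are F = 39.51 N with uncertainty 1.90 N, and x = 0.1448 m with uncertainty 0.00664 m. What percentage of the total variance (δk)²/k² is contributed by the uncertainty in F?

(δk/k)² = (1·δF/F)² + (-1·δx/x)²
  F term: (1×0.0481)² = 0.00231
  x term: (-1×0.0459)² = 0.00210
Total = 0.00442. Share from F = 0.00231/0.00442 = 0.524.

52.4%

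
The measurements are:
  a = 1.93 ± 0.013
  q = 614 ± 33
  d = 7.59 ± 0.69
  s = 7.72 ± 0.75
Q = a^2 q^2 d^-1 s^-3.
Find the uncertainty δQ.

For a monomial Q ∝ a^2, q^2, d^-1, s^-3, fractional errors add in quadrature:
  (2·δa/a)² = (2×0.00674)² = 0.000181;  (2·δq/q)² = (2×0.0537)² = 0.0116;  (-1·δd/d)² = (-1×0.0909)² = 0.00826;  (-3·δs/s)² = (-3×0.0972)² = 0.0849
δQ/Q = √(0.105) = 0.324
Q = 402, so δQ = 0.324 × 402 = 130.

130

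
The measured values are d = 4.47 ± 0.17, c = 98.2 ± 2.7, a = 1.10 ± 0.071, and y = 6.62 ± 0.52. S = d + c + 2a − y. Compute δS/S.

0.0281

Sums and differences: (δS)² = Σ (cᵢ δxᵢ)².
  (δd)² = 0.0289;  (δc)² = 7.29;  (2·δa)² = 0.0202;  (δy)² = 0.270
δS = √(7.61) = 2.76
S = 98.2, so δS/S = 2.76/98.2 = 0.0281.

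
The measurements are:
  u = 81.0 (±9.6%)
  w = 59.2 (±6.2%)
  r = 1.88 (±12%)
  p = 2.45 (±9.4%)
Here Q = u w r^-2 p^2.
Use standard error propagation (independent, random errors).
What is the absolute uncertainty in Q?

2650

Relative error in a monomial: (δQ/Q)² = Σ (nᵢ · δxᵢ/xᵢ)².
  (1·δu/u)² = (1×0.0960)² = 0.00922;  (1·δw/w)² = (1×0.0620)² = 0.00384;  (-2·δr/r)² = (-2×0.120)² = 0.0576;  (2·δp/p)² = (2×0.0940)² = 0.0353
δQ/Q = √(0.106) = 0.326
Q = 8140, so δQ = 0.326 × 8140 = 2650.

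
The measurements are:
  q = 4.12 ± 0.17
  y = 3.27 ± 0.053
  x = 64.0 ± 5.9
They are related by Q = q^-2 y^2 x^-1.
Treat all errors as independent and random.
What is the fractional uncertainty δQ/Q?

0.128

For a monomial Q ∝ q^-2, y^2, x^-1, fractional errors add in quadrature:
  (-2·δq/q)² = (-2×0.0413)² = 0.00681;  (2·δy/y)² = (2×0.0162)² = 0.00105;  (-1·δx/x)² = (-1×0.0922)² = 0.00850
δQ/Q = √(0.0164) = 0.128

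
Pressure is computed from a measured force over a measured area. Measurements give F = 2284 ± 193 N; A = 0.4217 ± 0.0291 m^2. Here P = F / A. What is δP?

591 Pa

Each factor contributes (exponent × relative error)² to (δP/P)²:
  (1·δF/F)² = (1×0.0845)² = 0.00714;  (-1·δA/A)² = (-1×0.0690)² = 0.00476
δP/P = √(0.0119) = 0.109
P = 5416 Pa, so δP = 0.109 × 5416 = 591 Pa.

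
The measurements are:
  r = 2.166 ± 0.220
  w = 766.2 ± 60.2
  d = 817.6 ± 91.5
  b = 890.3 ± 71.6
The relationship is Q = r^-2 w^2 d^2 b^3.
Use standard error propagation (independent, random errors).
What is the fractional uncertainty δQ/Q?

Since Q is a product/quotient, work with relative uncertainties:
  (-2·δr/r)² = (-2×0.102)² = 0.0413;  (2·δw/w)² = (2×0.0786)² = 0.0247;  (2·δd/d)² = (2×0.112)² = 0.0501;  (3·δb/b)² = (3×0.0804)² = 0.0582
δQ/Q = √(0.174) = 0.417

0.417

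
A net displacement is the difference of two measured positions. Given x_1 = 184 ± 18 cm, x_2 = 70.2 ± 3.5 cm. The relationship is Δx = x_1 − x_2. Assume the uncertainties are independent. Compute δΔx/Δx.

0.161

Δx is a linear combination, so absolute uncertainties add in quadrature:
  (δx_1)² = 324;  (δx_2)² = 12.2
δΔx = √(336) = 18.3 cm
Δx = 114 cm, so δΔx/Δx = 18.3/114 = 0.161.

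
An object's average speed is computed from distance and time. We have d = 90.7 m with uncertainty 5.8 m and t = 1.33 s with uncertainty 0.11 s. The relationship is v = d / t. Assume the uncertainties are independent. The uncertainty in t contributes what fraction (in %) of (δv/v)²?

(δv/v)² = (1·δd/d)² + (-1·δt/t)²
  d term: (1×0.0639)² = 0.00409
  t term: (-1×0.0827)² = 0.00684
Total = 0.0109. Share from t = 0.00684/0.0109 = 0.626.

62.6%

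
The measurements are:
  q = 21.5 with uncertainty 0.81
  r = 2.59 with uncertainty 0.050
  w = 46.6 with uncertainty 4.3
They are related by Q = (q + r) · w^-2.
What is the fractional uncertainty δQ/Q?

Let u = q + r = 24.1. δu = √(δq² + δr²) = √(0.656 + 0.00250) = 0.812, so δu/u = 0.0337.
Q is then a monomial in u, w:
δQ/Q = √((δu/u)² + (-2·δw/w)²) = √(0.00113 + 0.0341) = 0.188

0.188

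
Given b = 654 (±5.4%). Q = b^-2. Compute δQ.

Q ∝ b^-2, so δQ/Q = |-2| · δb/b = 2 × 0.0540 = 0.108.
Q = 2.34e-06, so δQ = 0.108 × 2.34e-06 = 2.53e-07.

2.53e-07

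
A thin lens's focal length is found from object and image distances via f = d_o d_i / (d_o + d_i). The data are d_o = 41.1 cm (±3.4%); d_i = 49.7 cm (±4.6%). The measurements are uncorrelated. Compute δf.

∂f/∂d_o = (d_i/(d_o+d_i))² = 0.300;  ∂f/∂d_i = (d_o/(d_o+d_i))² = 0.205
δf = √((∂f/∂d_o · δd_o)² + (∂f/∂d_i · δd_i)²) = √(0.175 + 0.219) = 0.628 cm

0.628 cm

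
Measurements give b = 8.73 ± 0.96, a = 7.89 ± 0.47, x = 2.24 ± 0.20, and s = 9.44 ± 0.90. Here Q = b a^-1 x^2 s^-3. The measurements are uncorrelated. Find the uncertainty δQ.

0.00237

Since Q is a product/quotient, work with relative uncertainties:
  (1·δb/b)² = (1×0.110)² = 0.0121;  (-1·δa/a)² = (-1×0.0596)² = 0.00355;  (2·δx/x)² = (2×0.0893)² = 0.0319;  (-3·δs/s)² = (-3×0.0953)² = 0.0818
δQ/Q = √(0.129) = 0.360
Q = 0.00660, so δQ = 0.360 × 0.00660 = 0.00237.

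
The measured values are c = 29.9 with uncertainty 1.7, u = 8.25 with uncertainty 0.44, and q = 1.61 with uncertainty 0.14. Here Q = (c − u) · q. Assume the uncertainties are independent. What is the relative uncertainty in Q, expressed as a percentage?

11.9%

Let w = c − u = 21.6. δw = √(δc² + δu²) = √(2.89 + 0.194) = 1.76, so δw/w = 0.0811.
Q is then a monomial in w, q:
δQ/Q = √((δw/w)² + (1·δq/q)²) = √(0.00658 + 0.00756) = 0.119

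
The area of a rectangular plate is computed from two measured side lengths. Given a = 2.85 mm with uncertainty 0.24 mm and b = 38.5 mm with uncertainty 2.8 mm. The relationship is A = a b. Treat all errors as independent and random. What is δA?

Relative error in a monomial: (δA/A)² = Σ (nᵢ · δxᵢ/xᵢ)².
  (1·δa/a)² = (1×0.0842)² = 0.00709;  (1·δb/b)² = (1×0.0727)² = 0.00529
δA/A = √(0.0124) = 0.111
A = 110 mm^2, so δA = 0.111 × 110 = 12.2 mm^2.

12.2 mm^2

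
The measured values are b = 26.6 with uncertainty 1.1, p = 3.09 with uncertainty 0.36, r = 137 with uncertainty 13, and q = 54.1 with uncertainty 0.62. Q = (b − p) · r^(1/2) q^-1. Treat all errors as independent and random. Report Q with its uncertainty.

5.09 ± 0.353

Let u = b − p = 23.5. δu = √(δb² + δp²) = √(1.21 + 0.130) = 1.16, so δu/u = 0.0492.
Q is then a monomial in u, r, q:
δQ/Q = √((δu/u)² + (½·δr/r)² + (-1·δq/q)²) = √(0.00242 + 0.00225 + 0.000131) = 0.0693
Q = 5.09, so δQ = 0.0693 × 5.09 = 0.353.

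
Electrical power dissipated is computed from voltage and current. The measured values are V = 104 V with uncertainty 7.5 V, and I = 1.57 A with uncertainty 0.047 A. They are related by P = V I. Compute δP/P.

Since P is a product/quotient, work with relative uncertainties:
  (1·δV/V)² = (1×0.0721)² = 0.00520;  (1·δI/I)² = (1×0.0299)² = 0.000896
δP/P = √(0.00610) = 0.0781

0.0781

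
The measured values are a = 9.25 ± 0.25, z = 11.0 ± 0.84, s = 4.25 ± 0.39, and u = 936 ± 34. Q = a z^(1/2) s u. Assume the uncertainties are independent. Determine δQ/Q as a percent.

10.9%

Since Q is a product/quotient, work with relative uncertainties:
  (1·δa/a)² = (1×0.0270)² = 0.000730;  (½·δz/z)² = (0.5×0.0764)² = 0.00146;  (1·δs/s)² = (1×0.0918)² = 0.00842;  (1·δu/u)² = (1×0.0363)² = 0.00132
δQ/Q = √(0.0119) = 0.109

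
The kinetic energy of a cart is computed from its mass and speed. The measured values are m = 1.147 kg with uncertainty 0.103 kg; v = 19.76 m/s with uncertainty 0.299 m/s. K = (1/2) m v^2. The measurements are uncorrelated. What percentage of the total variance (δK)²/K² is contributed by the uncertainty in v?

(δK/K)² = (1·δm/m)² + (2·δv/v)²
  m term: (1×0.0898)² = 0.00806
  v term: (2×0.0151)² = 0.000916
Total = 0.00898. Share from v = 0.000916/0.00898 = 0.102.

10.2%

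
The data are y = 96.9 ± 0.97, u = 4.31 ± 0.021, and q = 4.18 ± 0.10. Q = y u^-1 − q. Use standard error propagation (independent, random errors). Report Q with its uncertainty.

Let p = y·u^-1 = 22.5. δp/p = √((1·δy/y)² + (-1·δu/u)²) = √(0.000100 + 2.37e-05) = 0.0111, so δp = 0.250.
Q = p − q: δQ = √(δp² + δq²) = √(0.0627 + 0.0100) = 0.270
Q = 18.3.

18.3 ± 0.270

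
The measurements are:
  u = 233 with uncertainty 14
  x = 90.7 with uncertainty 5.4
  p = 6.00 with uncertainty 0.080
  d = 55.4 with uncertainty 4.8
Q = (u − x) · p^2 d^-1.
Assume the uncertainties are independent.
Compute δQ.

Let w = u − x = 142. δw = √(δu² + δx²) = √(196 + 29.2) = 15.0, so δw/w = 0.105.
Q is then a monomial in w, p, d:
δQ/Q = √((δw/w)² + (2·δp/p)² + (-1·δd/d)²) = √(0.0111 + 0.000711 + 0.00751) = 0.139
Q = 92.5, so δQ = 0.139 × 92.5 = 12.9.

12.9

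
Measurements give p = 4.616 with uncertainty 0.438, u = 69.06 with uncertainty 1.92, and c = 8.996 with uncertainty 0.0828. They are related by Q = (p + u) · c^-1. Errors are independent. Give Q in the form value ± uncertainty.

Let w = p + u = 73.68. δw = √(δp² + δu²) = √(0.192 + 3.69) = 1.97, so δw/w = 0.0267.
Q is then a monomial in w, c:
δQ/Q = √((δw/w)² + (-1·δc/c)²) = √(0.000714 + 8.47e-05) = 0.0283
Q = 8.190, so δQ = 0.0283 × 8.190 = 0.232.

8.190 ± 0.232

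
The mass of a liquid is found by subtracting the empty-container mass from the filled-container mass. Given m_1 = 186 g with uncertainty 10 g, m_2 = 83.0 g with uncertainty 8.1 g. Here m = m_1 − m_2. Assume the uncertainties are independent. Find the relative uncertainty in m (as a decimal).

Each term contributes (cᵢ δxᵢ)² to (δm)²:
  (δm_1)² = 100;  (δm_2)² = 65.6
δm = √(166) = 12.9 g
m = 103 g, so δm/m = 12.9/103 = 0.125.

0.125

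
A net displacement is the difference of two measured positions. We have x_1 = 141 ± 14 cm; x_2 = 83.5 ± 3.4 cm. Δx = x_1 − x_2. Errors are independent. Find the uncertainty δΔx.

14.4 cm

Δx is a linear combination, so absolute uncertainties add in quadrature:
  (δx_1)² = 196;  (δx_2)² = 11.6
δΔx = √(208) = 14.4 cm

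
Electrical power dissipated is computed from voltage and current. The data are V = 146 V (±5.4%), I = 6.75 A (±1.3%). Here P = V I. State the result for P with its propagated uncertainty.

Each factor contributes (exponent × relative error)² to (δP/P)²:
  (1·δV/V)² = (1×0.0540)² = 0.00292;  (1·δI/I)² = (1×0.0130)² = 0.000169
δP/P = √(0.00309) = 0.0555
P = 986 W, so δP = 0.0555 × 986 = 54.7 W.

986 ± 54.7 W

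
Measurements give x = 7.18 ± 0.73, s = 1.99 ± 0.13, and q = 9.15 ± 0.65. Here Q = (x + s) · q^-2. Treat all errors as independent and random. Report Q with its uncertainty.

0.110 ± 0.0179

Let u = x + s = 9.17. δu = √(δx² + δs²) = √(0.533 + 0.0169) = 0.741, so δu/u = 0.0809.
Q is then a monomial in u, q:
δQ/Q = √((δu/u)² + (-2·δq/q)²) = √(0.00654 + 0.0202) = 0.163
Q = 0.110, so δQ = 0.163 × 0.110 = 0.0179.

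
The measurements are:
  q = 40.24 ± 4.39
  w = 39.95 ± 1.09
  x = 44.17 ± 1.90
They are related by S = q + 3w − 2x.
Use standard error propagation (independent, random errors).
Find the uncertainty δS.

Sums and differences: (δS)² = Σ (cᵢ δxᵢ)².
  (δq)² = 19.3;  (3·δw)² = 10.7;  (2·δx)² = 14.4
δS = √(44.4) = 6.66

6.66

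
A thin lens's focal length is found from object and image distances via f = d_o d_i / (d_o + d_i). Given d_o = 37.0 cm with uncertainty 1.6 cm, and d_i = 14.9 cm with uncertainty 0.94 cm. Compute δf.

∂f/∂d_o = (d_i/(d_o+d_i))² = 0.0824;  ∂f/∂d_i = (d_o/(d_o+d_i))² = 0.508
δf = √((∂f/∂d_o · δd_o)² + (∂f/∂d_i · δd_i)²) = √(0.0174 + 0.228) = 0.496 cm

0.496 cm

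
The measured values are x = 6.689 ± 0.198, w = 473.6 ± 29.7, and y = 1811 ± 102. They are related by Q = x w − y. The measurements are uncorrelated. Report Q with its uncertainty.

1357 ± 242

Let p = x·w = 3168. δp/p = √((1·δx/x)² + (1·δw/w)²) = √(0.000876 + 0.00393) = 0.0693, so δp = 220.
Q = p − y: δQ = √(δp² + δy²) = √(48300 + 10400) = 242
Q = 1357.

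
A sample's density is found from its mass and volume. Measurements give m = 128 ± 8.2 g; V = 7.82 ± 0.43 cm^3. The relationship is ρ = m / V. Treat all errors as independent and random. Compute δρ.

ρ is a product of powers, so relative uncertainties combine in quadrature:
  (1·δm/m)² = (1×0.0641)² = 0.00410;  (-1·δV/V)² = (-1×0.0550)² = 0.00302
δρ/ρ = √(0.00713) = 0.0844
ρ = 16.4 g/cm^3, so δρ = 0.0844 × 16.4 = 1.38 g/cm^3.

1.38 g/cm^3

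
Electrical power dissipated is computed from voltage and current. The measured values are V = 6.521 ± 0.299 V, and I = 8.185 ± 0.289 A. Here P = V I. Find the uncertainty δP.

3.09 W

P is a product of powers, so relative uncertainties combine in quadrature:
  (1·δV/V)² = (1×0.0459)² = 0.00210;  (1·δI/I)² = (1×0.0353)² = 0.00125
δP/P = √(0.00335) = 0.0579
P = 53.37 W, so δP = 0.0579 × 53.37 = 3.09 W.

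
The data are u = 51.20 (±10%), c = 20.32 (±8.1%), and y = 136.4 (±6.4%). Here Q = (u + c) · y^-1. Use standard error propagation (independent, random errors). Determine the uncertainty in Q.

Let w = u + c = 71.52. δw = √(δu² + δc²) = √(26.2 + 2.71) = 5.38, so δw/w = 0.0752.
Q is then a monomial in w, y:
δQ/Q = √((δw/w)² + (-1·δy/y)²) = √(0.00565 + 0.00410) = 0.0987
Q = 0.5243, so δQ = 0.0987 × 0.5243 = 0.0518.

0.0518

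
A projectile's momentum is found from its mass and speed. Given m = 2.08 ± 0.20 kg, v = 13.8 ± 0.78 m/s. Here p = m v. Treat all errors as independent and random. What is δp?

For a monomial p ∝ m, v, fractional errors add in quadrature:
  (1·δm/m)² = (1×0.0962)² = 0.00925;  (1·δv/v)² = (1×0.0565)² = 0.00319
δp/p = √(0.0124) = 0.112
p = 28.7 kg·m/s, so δp = 0.112 × 28.7 = 3.20 kg·m/s.

3.20 kg·m/s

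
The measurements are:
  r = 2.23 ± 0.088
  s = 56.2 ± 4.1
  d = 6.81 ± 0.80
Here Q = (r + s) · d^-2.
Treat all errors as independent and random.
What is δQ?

0.309

Let u = r + s = 58.4. δu = √(δr² + δs²) = √(0.00774 + 16.8) = 4.10, so δu/u = 0.0702.
Q is then a monomial in u, d:
δQ/Q = √((δu/u)² + (-2·δd/d)²) = √(0.00493 + 0.0552) = 0.245
Q = 1.26, so δQ = 0.245 × 1.26 = 0.309.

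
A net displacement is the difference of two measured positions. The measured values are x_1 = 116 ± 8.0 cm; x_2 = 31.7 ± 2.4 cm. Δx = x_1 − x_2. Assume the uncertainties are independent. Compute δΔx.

8.35 cm

Δx is a linear combination, so absolute uncertainties add in quadrature:
  (δx_1)² = 64.0;  (δx_2)² = 5.76
δΔx = √(69.8) = 8.35 cm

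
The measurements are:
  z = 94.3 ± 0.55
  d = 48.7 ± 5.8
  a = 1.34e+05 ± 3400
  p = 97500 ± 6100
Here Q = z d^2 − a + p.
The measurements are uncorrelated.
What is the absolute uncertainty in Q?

Let w = z·d^2 = 2.24e+05. δw/w = √((1·δz/z)² + (2·δd/d)²) = √(3.4e-05 + 0.0567) = 0.238, so δw = 53300.
Q = w − a + p: δQ = √(δw² + δa² + δp²) = √(2.84e+09 + 1.16e+07 + 3.72e+07) = 53700

53700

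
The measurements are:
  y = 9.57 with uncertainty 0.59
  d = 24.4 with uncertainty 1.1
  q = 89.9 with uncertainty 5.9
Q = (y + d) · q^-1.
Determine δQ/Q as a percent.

Let u = y + d = 34.0. δu = √(δy² + δd²) = √(0.348 + 1.21) = 1.25, so δu/u = 0.0367.
Q is then a monomial in u, q:
δQ/Q = √((δu/u)² + (-1·δq/q)²) = √(0.00135 + 0.00431) = 0.0752

7.52%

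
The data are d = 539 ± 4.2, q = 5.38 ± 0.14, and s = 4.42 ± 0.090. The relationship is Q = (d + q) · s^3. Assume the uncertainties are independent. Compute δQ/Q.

0.0616

Let u = d + q = 544. δu = √(δd² + δq²) = √(17.6 + 0.0196) = 4.20, so δu/u = 0.00772.
Q is then a monomial in u, s:
δQ/Q = √((δu/u)² + (3·δs/s)²) = √(5.96e-05 + 0.00373) = 0.0616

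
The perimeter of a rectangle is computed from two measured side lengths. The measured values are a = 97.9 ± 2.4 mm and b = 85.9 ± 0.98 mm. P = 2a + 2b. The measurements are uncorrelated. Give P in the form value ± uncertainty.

Absolute uncertainties add in quadrature for a linear combination:
  (2·δa)² = 23.0;  (2·δb)² = 3.84
δP = √(26.9) = 5.18 mm
P = 368 mm.

368 ± 5.18 mm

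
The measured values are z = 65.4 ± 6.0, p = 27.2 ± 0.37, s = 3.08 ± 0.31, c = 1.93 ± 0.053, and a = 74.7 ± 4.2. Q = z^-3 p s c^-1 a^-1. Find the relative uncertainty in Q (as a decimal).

Since Q is a product/quotient, work with relative uncertainties:
  (-3·δz/z)² = (-3×0.0917)² = 0.0758;  (1·δp/p)² = (1×0.0136)² = 0.000185;  (1·δs/s)² = (1×0.101)² = 0.0101;  (-1·δc/c)² = (-1×0.0275)² = 0.000754;  (-1·δa/a)² = (-1×0.0562)² = 0.00316
δQ/Q = √(0.0900) = 0.300

0.300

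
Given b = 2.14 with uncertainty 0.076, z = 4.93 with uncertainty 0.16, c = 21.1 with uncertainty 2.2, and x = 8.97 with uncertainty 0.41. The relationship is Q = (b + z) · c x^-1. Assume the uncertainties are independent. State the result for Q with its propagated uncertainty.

16.6 ± 1.94

Let u = b + z = 7.07. δu = √(δb² + δz²) = √(0.00578 + 0.0256) = 0.177, so δu/u = 0.0251.
Q is then a monomial in u, c, x:
δQ/Q = √((δu/u)² + (1·δc/c)² + (-1·δx/x)²) = √(0.000628 + 0.0109 + 0.00209) = 0.117
Q = 16.6, so δQ = 0.117 × 16.6 = 1.94.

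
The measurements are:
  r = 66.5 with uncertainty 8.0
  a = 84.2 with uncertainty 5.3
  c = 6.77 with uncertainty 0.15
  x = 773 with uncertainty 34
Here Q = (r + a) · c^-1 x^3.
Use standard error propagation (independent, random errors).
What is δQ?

Let u = r + a = 151. δu = √(δr² + δa²) = √(64.0 + 28.1) = 9.60, so δu/u = 0.0637.
Q is then a monomial in u, c, x:
δQ/Q = √((δu/u)² + (-1·δc/c)² + (3·δx/x)²) = √(0.00405 + 0.000491 + 0.0174) = 0.148
Q = 1.03e+10, so δQ = 0.148 × 1.03e+10 = 1.52e+09.

1.52e+09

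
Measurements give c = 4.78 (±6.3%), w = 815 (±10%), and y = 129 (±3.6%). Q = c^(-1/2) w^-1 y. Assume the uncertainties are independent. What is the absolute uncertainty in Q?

Q is a product of powers, so relative uncertainties combine in quadrature:
  (−½·δc/c)² = (-0.5×0.0630)² = 0.000992;  (-1·δw/w)² = (-1×0.100)² = 0.0100;  (1·δy/y)² = (1×0.0360)² = 0.00130
δQ/Q = √(0.0123) = 0.111
Q = 0.0724, so δQ = 0.111 × 0.0724 = 0.00803.

0.00803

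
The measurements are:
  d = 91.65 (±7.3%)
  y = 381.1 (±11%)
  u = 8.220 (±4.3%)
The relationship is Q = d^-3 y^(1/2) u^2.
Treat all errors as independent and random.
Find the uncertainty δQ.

0.000414

Q is a product of powers, so relative uncertainties combine in quadrature:
  (-3·δd/d)² = (-3×0.0730)² = 0.0480;  (½·δy/y)² = (0.5×0.110)² = 0.00302;  (2·δu/u)² = (2×0.0430)² = 0.00740
δQ/Q = √(0.0584) = 0.242
Q = 0.001713, so δQ = 0.242 × 0.001713 = 0.000414.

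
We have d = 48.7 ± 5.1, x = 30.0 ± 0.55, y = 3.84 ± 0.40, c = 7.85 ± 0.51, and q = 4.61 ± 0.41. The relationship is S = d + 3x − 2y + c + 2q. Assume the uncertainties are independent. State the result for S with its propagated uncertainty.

148 ± 5.50

Sums and differences: (δS)² = Σ (cᵢ δxᵢ)².
  (δd)² = 26.0;  (3·δx)² = 2.72;  (2·δy)² = 0.640;  (δc)² = 0.260;  (2·δq)² = 0.672
δS = √(30.3) = 5.50
S = 148.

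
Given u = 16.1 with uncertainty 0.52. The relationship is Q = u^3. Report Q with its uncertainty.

Products/powers → add relative errors in quadrature, weighted by exponent:
  (3·δu/u)² = (3×0.0323)² = 0.00939
δQ/Q = √(0.00939) = 0.0969
Q = 4170, so δQ = 0.0969 × 4170 = 404.

4170 ± 404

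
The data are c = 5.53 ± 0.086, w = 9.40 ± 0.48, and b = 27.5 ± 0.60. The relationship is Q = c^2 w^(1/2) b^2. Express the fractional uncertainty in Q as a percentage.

5.94%

Each factor contributes (exponent × relative error)² to (δQ/Q)²:
  (2·δc/c)² = (2×0.0156)² = 0.000967;  (½·δw/w)² = (0.5×0.0511)² = 0.000652;  (2·δb/b)² = (2×0.0218)² = 0.00190
δQ/Q = √(0.00352) = 0.0594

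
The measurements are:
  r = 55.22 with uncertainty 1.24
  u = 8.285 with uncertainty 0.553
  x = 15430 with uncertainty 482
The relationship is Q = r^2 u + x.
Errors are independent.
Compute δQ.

2090

Let p = r^2·u = 25260. δp/p = √((2·δr/r)² + (1·δu/u)²) = √(0.00202 + 0.00446) = 0.0804, so δp = 2030.
Q = p + x: δQ = √(δp² + δx²) = √(4.13e+06 + 2.32e+05) = 2090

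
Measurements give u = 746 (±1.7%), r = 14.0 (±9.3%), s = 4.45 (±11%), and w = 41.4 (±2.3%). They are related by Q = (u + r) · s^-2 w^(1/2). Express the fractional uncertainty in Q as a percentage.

22.1%

Let h = u + r = 760. δh = √(δu² + δr²) = √(161 + 1.70) = 12.7, so δh/h = 0.0168.
Q is then a monomial in h, s, w:
δQ/Q = √((δh/h)² + (-2·δs/s)² + (½·δw/w)²) = √(0.000281 + 0.0484 + 0.000132) = 0.221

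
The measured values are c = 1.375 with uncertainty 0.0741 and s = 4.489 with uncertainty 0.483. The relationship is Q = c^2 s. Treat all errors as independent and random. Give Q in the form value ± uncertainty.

8.487 ± 1.29

Relative error in a monomial: (δQ/Q)² = Σ (nᵢ · δxᵢ/xᵢ)².
  (2·δc/c)² = (2×0.0539)² = 0.0116;  (1·δs/s)² = (1×0.108)² = 0.0116
δQ/Q = √(0.0232) = 0.152
Q = 8.487, so δQ = 0.152 × 8.487 = 1.29.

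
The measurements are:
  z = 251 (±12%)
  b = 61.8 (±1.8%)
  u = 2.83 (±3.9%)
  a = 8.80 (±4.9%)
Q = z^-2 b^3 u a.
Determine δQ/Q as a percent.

Products/powers → add relative errors in quadrature, weighted by exponent:
  (-2·δz/z)² = (-2×0.120)² = 0.0576;  (3·δb/b)² = (3×0.0180)² = 0.00292;  (1·δu/u)² = (1×0.0390)² = 0.00152;  (1·δa/a)² = (1×0.0490)² = 0.00240
δQ/Q = √(0.0644) = 0.254

25.4%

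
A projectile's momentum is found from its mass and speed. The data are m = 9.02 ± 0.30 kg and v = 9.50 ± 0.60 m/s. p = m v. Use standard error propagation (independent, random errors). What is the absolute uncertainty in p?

6.12 kg·m/s

For a monomial p ∝ m, v, fractional errors add in quadrature:
  (1·δm/m)² = (1×0.0333)² = 0.00111;  (1·δv/v)² = (1×0.0632)² = 0.00399
δp/p = √(0.00510) = 0.0714
p = 85.7 kg·m/s, so δp = 0.0714 × 85.7 = 6.12 kg·m/s.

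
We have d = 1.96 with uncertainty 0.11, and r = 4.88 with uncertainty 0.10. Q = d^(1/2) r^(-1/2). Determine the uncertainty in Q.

Q is a product of powers, so relative uncertainties combine in quadrature:
  (½·δd/d)² = (0.5×0.0561)² = 0.000787;  (−½·δr/r)² = (-0.5×0.0205)² = 0.000105
δQ/Q = √(0.000892) = 0.0299
Q = 0.634, so δQ = 0.0299 × 0.634 = 0.0189.

0.0189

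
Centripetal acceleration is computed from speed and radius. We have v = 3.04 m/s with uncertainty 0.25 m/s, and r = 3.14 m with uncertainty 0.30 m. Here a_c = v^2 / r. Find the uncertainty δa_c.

0.560 m/s^2

Each factor contributes (exponent × relative error)² to (δa_c/a_c)²:
  (2·δv/v)² = (2×0.0822)² = 0.0271;  (-1·δr/r)² = (-1×0.0955)² = 0.00913
δa_c/a_c = √(0.0362) = 0.190
a_c = 2.94 m/s^2, so δa_c = 0.190 × 2.94 = 0.560 m/s^2.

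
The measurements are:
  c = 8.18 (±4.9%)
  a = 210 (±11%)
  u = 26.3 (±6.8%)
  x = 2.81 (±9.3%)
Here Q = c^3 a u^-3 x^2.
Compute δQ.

16.5

For a monomial Q ∝ c^3, a, u^-3, x^2, fractional errors add in quadrature:
  (3·δc/c)² = (3×0.0490)² = 0.0216;  (1·δa/a)² = (1×0.110)² = 0.0121;  (-3·δu/u)² = (-3×0.0680)² = 0.0416;  (2·δx/x)² = (2×0.0930)² = 0.0346
δQ/Q = √(0.110) = 0.332
Q = 49.9, so δQ = 0.332 × 49.9 = 16.5.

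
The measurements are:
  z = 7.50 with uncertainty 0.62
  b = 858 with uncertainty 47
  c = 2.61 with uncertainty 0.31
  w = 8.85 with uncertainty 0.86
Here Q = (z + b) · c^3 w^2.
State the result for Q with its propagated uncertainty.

Let u = z + b = 866. δu = √(δz² + δb²) = √(0.384 + 2210) = 47.0, so δu/u = 0.0543.
Q is then a monomial in u, c, w:
δQ/Q = √((δu/u)² + (3·δc/c)² + (2·δw/w)²) = √(0.00295 + 0.127 + 0.0378) = 0.409
Q = 1.21e+06, so δQ = 0.409 × 1.21e+06 = 4.94e+05.

(1.21 ± 0.494) × 10^6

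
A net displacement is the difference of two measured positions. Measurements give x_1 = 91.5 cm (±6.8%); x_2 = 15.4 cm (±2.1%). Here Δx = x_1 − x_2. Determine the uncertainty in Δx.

Sums and differences: (δΔx)² = Σ (cᵢ δxᵢ)².
  (δx_1)² = 38.7;  (δx_2)² = 0.105
δΔx = √(38.8) = 6.23 cm

6.23 cm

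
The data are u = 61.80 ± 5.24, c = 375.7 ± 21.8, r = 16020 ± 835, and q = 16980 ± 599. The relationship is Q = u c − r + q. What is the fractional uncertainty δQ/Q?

0.107

Let p = u·c = 23220. δp/p = √((1·δu/u)² + (1·δc/c)²) = √(0.00719 + 0.00337) = 0.103, so δp = 2390.
Q = p − r + q: δQ = √(δp² + δr² + δq²) = √(5.69e+06 + 6.97e+05 + 3.59e+05) = 2600
Q = 24180, so δQ/Q = 2600/24180 = 0.107.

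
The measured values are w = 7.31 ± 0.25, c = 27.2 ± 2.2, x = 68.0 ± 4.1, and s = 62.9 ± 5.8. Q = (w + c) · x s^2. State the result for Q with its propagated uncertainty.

Let u = w + c = 34.5. δu = √(δw² + δc²) = √(0.0625 + 4.84) = 2.21, so δu/u = 0.0642.
Q is then a monomial in u, x, s:
δQ/Q = √((δu/u)² + (1·δx/x)² + (2·δs/s)²) = √(0.00412 + 0.00364 + 0.0340) = 0.204
Q = 9.28e+06, so δQ = 0.204 × 9.28e+06 = 1.9e+06.

(9.28 ± 1.90) × 10^6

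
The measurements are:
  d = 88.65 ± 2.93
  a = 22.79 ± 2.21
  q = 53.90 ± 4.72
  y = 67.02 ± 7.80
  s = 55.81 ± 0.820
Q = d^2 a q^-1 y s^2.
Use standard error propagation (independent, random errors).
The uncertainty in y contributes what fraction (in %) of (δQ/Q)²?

37.8%

(δQ/Q)² = (2·δd/d)² + (1·δa/a)² + (-1·δq/q)² + (1·δy/y)² + (2·δs/s)²
  d term: (2×0.0331)² = 0.00437
  a term: (1×0.0970)² = 0.00940
  q term: (-1×0.0876)² = 0.00767
  y term: (1×0.116)² = 0.0135
  s term: (2×0.0147)² = 0.000864
Total = 0.0359. Share from y = 0.0135/0.0359 = 0.378.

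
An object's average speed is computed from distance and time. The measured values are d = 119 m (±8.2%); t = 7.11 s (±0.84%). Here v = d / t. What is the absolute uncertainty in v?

Each factor contributes (exponent × relative error)² to (δv/v)²:
  (1·δd/d)² = (1×0.0820)² = 0.00672;  (-1·δt/t)² = (-1×0.00840)² = 7.06e-05
δv/v = √(0.00679) = 0.0824
v = 16.7 m/s, so δv = 0.0824 × 16.7 = 1.38 m/s.

1.38 m/s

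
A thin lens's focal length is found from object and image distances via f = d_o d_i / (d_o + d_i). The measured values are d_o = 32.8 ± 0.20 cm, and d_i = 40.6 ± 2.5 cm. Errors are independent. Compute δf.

0.503 cm

∂f/∂d_o = (d_i/(d_o+d_i))² = 0.306;  ∂f/∂d_i = (d_o/(d_o+d_i))² = 0.200
δf = √((∂f/∂d_o · δd_o)² + (∂f/∂d_i · δd_i)²) = √(0.00374 + 0.249) = 0.503 cm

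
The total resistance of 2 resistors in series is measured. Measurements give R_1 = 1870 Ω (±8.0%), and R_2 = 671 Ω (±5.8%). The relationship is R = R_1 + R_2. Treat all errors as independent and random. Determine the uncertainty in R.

Absolute uncertainties add in quadrature for a linear combination:
  (δR_1)² = 22400;  (δR_2)² = 1510
δR = √(23900) = 155 Ω

155 Ω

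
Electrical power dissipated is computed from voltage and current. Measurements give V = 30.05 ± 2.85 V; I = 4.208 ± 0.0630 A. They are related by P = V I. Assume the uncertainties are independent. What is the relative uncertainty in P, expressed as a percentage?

9.60%

Relative error in a monomial: (δP/P)² = Σ (nᵢ · δxᵢ/xᵢ)².
  (1·δV/V)² = (1×0.0948)² = 0.00899;  (1·δI/I)² = (1×0.0150)² = 0.000224
δP/P = √(0.00922) = 0.0960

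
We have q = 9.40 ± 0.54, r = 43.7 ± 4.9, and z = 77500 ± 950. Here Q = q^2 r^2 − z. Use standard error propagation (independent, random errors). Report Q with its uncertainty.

91200 ± 42500

Let p = q^2·r^2 = 1.69e+05. δp/p = √((2·δq/q)² + (2·δr/r)²) = √(0.0132 + 0.0503) = 0.252, so δp = 42500.
Q = p − z: δQ = √(δp² + δz²) = √(1.81e+09 + 9.02e+05) = 42500
Q = 91200.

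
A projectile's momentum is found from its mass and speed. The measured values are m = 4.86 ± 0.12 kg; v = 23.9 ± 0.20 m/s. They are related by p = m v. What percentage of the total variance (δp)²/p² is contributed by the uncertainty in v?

(δp/p)² = (1·δm/m)² + (1·δv/v)²
  m term: (1×0.0247)² = 0.000610
  v term: (1×0.00837)² = 7e-05
Total = 0.000680. Share from v = 7e-05/0.000680 = 0.103.

10.3%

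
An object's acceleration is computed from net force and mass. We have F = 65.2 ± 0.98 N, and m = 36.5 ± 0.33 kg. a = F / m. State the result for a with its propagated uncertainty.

For a monomial a ∝ F, m^-1, fractional errors add in quadrature:
  (1·δF/F)² = (1×0.0150)² = 0.000226;  (-1·δm/m)² = (-1×0.00904)² = 8.17e-05
δa/a = √(0.000308) = 0.0175
a = 1.79 m/s^2, so δa = 0.0175 × 1.79 = 0.0313 m/s^2.

1.79 ± 0.0313 m/s^2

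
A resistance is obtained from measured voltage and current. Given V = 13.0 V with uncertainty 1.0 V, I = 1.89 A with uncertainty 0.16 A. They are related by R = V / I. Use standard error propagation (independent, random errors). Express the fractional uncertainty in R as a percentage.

11.4%

Since R is a product/quotient, work with relative uncertainties:
  (1·δV/V)² = (1×0.0769)² = 0.00592;  (-1·δI/I)² = (-1×0.0847)² = 0.00717
δR/R = √(0.0131) = 0.114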